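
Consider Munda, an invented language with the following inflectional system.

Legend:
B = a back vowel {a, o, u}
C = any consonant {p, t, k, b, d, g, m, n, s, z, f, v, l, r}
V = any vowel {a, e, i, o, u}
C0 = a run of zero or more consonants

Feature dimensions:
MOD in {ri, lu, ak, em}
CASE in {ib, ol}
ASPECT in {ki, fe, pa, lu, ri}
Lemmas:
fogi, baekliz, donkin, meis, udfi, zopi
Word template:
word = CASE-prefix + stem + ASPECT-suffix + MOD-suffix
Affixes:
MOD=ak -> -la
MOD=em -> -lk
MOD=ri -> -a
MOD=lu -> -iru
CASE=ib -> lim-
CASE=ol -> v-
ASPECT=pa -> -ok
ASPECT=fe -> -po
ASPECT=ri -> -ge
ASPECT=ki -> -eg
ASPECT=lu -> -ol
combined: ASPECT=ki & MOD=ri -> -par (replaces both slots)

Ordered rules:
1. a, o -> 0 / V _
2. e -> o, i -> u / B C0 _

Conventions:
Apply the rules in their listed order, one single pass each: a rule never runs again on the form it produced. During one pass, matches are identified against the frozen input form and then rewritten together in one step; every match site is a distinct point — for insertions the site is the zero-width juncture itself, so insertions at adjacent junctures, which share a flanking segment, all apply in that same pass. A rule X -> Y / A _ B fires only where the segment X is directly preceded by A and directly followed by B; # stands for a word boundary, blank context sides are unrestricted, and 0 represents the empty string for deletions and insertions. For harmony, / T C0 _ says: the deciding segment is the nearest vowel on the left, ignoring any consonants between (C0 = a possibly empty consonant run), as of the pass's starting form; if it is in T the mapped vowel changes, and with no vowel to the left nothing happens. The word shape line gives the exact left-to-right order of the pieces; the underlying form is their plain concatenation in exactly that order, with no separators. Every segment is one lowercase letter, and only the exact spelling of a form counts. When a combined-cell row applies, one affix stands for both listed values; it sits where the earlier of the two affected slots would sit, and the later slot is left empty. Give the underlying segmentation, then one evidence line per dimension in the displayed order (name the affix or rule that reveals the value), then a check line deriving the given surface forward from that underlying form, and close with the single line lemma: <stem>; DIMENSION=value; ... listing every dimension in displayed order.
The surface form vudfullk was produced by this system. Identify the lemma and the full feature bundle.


underlying: v-udfi-ol-lk
MOD=em - signalled by the affix -lk
CASE=ol - signalled by the affix v-
ASPECT=lu - signalled by the affix -ol
check: vudfiollk -> vudfillk -> vudfullk
lemma: udfi; MOD=em; CASE=ol; ASPECT=lu


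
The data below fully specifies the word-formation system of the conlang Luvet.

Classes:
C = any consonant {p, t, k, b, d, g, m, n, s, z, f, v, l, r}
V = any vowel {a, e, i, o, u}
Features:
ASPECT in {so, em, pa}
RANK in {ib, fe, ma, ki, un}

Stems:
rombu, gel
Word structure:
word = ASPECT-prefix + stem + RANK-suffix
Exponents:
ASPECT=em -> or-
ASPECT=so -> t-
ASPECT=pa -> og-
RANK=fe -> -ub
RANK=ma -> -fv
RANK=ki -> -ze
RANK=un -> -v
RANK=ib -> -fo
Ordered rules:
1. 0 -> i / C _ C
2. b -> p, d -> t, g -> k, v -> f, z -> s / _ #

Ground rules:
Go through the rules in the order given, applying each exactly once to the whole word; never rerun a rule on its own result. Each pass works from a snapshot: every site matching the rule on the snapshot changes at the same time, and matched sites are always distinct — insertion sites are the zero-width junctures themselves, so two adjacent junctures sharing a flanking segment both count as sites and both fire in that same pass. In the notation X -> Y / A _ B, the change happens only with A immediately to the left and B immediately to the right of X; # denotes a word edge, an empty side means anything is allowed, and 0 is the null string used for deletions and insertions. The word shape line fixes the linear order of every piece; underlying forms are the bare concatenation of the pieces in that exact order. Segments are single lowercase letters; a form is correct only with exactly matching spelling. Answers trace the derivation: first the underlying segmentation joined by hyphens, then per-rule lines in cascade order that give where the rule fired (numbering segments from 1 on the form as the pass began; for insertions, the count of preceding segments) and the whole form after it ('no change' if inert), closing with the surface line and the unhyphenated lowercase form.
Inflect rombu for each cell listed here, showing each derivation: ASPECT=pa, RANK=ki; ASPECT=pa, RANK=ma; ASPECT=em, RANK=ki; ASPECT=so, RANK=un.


cell ASPECT=pa, RANK=ki:
underlying: og-rombu-ze
1. 0 -> i / C _ C: inserts after position(s) 2, 5: ogiromibuze
2. b -> p, d -> t, g -> k, v -> f, z -> s / _ #: no change
surface: ogiromibuze

cell ASPECT=pa, RANK=ma:
underlying: og-rombu-fv
1. 0 -> i / C _ C: inserts after position(s) 2, 5, 8: ogiromibufiv
2. b -> p, d -> t, g -> k, v -> f, z -> s / _ #: fires at position(s) 12: ogiromibufif
surface: ogiromibufif

cell ASPECT=em, RANK=ki:
underlying: or-rombu-ze
1. 0 -> i / C _ C: inserts after position(s) 2, 5: oriromibuze
2. b -> p, d -> t, g -> k, v -> f, z -> s / _ #: no change
surface: oriromibuze

cell ASPECT=so, RANK=un:
underlying: t-rombu-v
1. 0 -> i / C _ C: inserts after position(s) 1, 4: tiromibuv
2. b -> p, d -> t, g -> k, v -> f, z -> s / _ #: fires at position(s) 9: tiromibuf
surface: tiromibuf


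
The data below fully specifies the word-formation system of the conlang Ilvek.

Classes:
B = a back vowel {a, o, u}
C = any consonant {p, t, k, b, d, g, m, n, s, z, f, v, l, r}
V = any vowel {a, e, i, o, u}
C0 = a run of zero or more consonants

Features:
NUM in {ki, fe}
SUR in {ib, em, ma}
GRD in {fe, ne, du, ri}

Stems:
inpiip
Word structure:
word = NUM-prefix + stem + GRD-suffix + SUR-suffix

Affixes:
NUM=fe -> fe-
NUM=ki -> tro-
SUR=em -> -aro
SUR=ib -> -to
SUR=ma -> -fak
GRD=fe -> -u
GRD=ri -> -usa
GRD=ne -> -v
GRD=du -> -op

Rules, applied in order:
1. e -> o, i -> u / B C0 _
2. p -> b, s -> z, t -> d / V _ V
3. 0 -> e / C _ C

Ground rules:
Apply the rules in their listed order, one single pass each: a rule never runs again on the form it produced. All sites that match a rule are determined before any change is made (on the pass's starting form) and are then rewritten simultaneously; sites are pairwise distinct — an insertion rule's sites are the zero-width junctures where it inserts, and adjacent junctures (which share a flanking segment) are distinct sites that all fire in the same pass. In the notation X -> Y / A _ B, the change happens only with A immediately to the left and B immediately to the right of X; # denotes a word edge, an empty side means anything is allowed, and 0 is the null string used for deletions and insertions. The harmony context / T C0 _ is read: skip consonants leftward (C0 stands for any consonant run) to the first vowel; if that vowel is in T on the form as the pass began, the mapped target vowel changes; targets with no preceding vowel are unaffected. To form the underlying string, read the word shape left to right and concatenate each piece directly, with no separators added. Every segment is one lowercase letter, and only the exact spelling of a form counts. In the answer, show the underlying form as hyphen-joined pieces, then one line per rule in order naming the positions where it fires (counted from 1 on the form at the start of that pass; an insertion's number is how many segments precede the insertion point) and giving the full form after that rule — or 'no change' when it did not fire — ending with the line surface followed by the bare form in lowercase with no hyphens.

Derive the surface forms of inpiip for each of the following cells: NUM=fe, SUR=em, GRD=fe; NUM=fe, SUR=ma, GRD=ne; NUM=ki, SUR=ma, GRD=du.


cell NUM=fe, SUR=em, GRD=fe:
underlying: fe-inpiip-u-aro
1. e -> o, i -> u / B C0 _: no change
2. p -> b, s -> z, t -> d / V _ V: fires at position(s) 8: feinpiibuaro
3. 0 -> e / C _ C: inserts after position(s) 4: feinepiibuaro
surface: feinepiibuaro

cell NUM=fe, SUR=ma, GRD=ne:
underlying: fe-inpiip-v-fak
1. e -> o, i -> u / B C0 _: no change
2. p -> b, s -> z, t -> d / V _ V: no change
3. 0 -> e / C _ C: inserts after position(s) 4, 8, 9: feinepiipevefak
surface: feinepiipevefak

cell NUM=ki, SUR=ma, GRD=du:
underlying: tro-inpiip-op-fak
1. e -> o, i -> u / B C0 _: fires at position(s) 4: trounpiipopfak
2. p -> b, s -> z, t -> d / V _ V: fires at position(s) 9: trounpiibopfak
3. 0 -> e / C _ C: inserts after position(s) 1, 5, 11: terounepiibopefak
surface: terounepiibopefak


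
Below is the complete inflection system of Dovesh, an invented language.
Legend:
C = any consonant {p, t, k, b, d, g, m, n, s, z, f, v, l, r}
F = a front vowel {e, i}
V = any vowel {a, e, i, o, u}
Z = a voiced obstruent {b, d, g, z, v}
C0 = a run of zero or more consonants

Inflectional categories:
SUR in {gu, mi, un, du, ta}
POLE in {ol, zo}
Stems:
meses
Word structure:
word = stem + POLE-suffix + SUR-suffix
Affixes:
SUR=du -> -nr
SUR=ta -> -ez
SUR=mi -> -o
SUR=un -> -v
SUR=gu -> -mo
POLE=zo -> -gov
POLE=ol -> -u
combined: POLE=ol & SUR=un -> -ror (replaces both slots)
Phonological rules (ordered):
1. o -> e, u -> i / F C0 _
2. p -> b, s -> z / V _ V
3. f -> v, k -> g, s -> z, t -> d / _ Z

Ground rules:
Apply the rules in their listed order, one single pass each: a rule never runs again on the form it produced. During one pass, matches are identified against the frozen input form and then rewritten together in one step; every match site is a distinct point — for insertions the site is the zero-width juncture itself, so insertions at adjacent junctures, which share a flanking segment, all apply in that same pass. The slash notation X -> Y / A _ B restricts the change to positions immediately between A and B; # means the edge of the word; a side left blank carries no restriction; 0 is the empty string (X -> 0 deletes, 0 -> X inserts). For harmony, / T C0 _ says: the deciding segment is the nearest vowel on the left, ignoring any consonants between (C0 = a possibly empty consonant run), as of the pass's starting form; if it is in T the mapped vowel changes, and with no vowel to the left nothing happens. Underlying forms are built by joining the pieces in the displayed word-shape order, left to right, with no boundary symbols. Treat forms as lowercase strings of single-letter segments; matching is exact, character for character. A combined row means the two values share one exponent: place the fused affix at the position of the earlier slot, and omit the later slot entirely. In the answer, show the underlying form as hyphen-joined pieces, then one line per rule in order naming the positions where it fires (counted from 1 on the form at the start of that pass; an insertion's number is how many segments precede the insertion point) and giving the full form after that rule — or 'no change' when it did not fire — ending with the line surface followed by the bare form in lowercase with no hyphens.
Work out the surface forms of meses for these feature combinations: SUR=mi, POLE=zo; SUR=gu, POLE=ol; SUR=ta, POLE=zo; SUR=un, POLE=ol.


cell SUR=mi, POLE=zo:
underlying: meses-gov-o
1. o -> e, u -> i / F C0 _: fires at position(s) 7: mesesgevo
2. p -> b, s -> z / V _ V: fires at position(s) 3: mezesgevo
3. f -> v, k -> g, s -> z, t -> d / _ Z: fires at position(s) 5: mezezgevo
surface: mezezgevo

cell SUR=gu, POLE=ol:
underlying: meses-u-mo
1. o -> e, u -> i / F C0 _: fires at position(s) 6: mesesimo
2. p -> b, s -> z / V _ V: fires at position(s) 3, 5: mezezimo
3. f -> v, k -> g, s -> z, t -> d / _ Z: no change
surface: mezezimo

cell SUR=ta, POLE=zo:
underlying: meses-gov-ez
1. o -> e, u -> i / F C0 _: fires at position(s) 7: mesesgevez
2. p -> b, s -> z / V _ V: fires at position(s) 3: mezesgevez
3. f -> v, k -> g, s -> z, t -> d / _ Z: fires at position(s) 5: mezezgevez
surface: mezezgevez

cell SUR=un, POLE=ol:
underlying: meses-ror
1. o -> e, u -> i / F C0 _: fires at position(s) 7: mesesrer
2. p -> b, s -> z / V _ V: fires at position(s) 3: mezesrer
3. f -> v, k -> g, s -> z, t -> d / _ Z: no change
surface: mezesrer


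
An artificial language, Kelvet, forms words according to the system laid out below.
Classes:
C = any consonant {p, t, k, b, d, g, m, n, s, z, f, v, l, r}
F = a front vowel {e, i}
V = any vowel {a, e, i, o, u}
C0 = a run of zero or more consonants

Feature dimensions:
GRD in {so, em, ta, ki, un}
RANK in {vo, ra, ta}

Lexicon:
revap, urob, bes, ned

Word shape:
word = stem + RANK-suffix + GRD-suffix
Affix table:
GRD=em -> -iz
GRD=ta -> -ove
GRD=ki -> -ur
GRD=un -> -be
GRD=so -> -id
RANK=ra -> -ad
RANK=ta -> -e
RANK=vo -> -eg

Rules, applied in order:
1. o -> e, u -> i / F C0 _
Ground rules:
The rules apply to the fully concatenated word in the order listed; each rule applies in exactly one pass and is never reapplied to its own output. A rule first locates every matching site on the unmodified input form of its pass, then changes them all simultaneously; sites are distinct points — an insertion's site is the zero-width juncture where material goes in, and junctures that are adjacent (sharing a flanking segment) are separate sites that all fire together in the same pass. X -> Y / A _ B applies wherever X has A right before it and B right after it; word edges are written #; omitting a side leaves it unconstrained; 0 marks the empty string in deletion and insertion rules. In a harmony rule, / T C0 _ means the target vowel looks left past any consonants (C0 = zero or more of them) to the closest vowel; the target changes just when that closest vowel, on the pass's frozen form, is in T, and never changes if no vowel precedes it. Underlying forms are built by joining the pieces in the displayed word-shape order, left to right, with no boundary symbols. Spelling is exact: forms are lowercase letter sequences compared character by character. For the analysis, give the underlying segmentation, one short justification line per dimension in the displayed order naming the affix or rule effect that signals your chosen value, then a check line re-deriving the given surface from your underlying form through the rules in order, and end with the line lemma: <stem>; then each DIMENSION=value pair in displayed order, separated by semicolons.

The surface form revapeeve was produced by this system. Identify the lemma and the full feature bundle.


underlying: revap-e-ove
GRD=ta - signalled by the affix -ove
RANK=ta - signalled by the affix -e
check: revapeove -> revapeeve
lemma: revap; GRD=ta; RANK=ta


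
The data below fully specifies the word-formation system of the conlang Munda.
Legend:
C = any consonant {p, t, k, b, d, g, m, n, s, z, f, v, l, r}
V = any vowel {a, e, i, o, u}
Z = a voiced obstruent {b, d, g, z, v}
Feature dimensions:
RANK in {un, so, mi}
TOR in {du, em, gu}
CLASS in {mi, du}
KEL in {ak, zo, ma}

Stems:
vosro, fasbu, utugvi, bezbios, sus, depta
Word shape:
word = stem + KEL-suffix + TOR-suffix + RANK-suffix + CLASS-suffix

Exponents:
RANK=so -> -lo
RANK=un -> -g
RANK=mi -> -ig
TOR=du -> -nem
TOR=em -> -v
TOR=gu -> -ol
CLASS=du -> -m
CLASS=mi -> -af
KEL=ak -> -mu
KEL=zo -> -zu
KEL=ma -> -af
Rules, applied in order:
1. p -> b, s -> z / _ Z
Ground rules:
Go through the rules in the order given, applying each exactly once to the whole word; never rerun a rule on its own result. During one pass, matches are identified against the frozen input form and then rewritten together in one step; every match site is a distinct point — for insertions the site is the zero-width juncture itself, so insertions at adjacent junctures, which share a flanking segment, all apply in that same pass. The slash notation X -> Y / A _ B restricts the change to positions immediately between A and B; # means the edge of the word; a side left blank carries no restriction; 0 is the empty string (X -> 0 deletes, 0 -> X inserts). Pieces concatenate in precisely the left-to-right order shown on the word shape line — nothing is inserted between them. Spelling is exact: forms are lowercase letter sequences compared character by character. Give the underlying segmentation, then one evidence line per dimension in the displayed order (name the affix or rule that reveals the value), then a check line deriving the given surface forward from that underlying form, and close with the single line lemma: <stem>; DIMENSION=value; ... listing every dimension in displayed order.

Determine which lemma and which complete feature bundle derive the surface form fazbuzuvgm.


underlying: fasbu-zu-v-g-m
RANK=un - signalled by the affix -g
TOR=em - signalled by the affix -v
CLASS=du - signalled by the affix -m
KEL=zo - signalled by the affix -zu
check: fasbuzuvgm -> fazbuzuvgm
lemma: fasbu; RANK=un; TOR=em; CLASS=du; KEL=zo


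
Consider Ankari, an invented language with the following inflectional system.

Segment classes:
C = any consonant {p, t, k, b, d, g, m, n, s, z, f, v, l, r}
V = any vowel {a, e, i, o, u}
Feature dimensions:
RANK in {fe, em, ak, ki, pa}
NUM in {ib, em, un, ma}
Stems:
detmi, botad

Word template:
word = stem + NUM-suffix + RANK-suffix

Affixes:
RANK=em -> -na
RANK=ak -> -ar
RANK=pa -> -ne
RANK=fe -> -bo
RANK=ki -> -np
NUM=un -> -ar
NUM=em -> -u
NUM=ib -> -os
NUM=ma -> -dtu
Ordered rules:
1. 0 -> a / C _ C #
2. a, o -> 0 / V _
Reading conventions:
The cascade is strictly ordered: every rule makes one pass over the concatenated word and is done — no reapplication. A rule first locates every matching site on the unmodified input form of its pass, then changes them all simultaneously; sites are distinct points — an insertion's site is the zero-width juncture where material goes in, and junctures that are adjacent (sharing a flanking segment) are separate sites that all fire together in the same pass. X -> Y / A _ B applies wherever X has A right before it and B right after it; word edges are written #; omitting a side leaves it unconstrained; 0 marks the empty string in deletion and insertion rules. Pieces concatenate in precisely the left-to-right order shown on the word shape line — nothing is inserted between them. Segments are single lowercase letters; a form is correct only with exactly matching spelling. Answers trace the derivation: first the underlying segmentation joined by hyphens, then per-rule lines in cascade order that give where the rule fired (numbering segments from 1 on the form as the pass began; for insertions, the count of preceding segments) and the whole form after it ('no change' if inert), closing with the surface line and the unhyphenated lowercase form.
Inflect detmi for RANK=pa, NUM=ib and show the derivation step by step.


underlying: detmi-os-ne
1. 0 -> a / C _ C #: no change
2. a, o -> 0 / V _: fires at position(s) 6: detmisne
surface: detmisne


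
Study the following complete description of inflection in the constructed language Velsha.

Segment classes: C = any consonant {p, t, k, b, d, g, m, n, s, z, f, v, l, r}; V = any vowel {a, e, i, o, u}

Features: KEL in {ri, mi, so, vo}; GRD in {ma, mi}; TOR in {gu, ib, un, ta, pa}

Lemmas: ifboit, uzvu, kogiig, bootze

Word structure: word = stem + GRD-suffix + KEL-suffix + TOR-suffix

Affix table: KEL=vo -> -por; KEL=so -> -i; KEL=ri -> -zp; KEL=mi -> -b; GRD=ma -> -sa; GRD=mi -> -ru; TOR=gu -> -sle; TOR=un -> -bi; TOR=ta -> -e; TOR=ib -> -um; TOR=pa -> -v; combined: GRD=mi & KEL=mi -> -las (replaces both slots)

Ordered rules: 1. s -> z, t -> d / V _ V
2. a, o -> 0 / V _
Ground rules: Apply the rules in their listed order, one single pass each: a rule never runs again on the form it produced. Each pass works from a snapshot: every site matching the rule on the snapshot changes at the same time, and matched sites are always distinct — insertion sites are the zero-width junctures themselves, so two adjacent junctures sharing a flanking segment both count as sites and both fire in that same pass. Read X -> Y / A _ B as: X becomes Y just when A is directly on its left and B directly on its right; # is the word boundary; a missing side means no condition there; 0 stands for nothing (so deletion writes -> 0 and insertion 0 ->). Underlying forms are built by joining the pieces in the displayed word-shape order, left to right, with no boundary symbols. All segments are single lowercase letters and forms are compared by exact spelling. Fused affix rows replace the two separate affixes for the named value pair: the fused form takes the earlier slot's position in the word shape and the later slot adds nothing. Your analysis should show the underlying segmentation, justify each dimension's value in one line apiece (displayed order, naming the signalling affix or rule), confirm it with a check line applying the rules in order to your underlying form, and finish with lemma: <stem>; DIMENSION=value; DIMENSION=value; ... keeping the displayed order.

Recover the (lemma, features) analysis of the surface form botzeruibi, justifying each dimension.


underlying: bootze-ru-i-bi
KEL=so - signalled by the affix -i
GRD=mi - signalled by the affix -ru
TOR=un - signalled by the affix -bi
check: bootzeruibi -> bootzeruibi -> botzeruibi
lemma: bootze; KEL=so; GRD=mi; TOR=un


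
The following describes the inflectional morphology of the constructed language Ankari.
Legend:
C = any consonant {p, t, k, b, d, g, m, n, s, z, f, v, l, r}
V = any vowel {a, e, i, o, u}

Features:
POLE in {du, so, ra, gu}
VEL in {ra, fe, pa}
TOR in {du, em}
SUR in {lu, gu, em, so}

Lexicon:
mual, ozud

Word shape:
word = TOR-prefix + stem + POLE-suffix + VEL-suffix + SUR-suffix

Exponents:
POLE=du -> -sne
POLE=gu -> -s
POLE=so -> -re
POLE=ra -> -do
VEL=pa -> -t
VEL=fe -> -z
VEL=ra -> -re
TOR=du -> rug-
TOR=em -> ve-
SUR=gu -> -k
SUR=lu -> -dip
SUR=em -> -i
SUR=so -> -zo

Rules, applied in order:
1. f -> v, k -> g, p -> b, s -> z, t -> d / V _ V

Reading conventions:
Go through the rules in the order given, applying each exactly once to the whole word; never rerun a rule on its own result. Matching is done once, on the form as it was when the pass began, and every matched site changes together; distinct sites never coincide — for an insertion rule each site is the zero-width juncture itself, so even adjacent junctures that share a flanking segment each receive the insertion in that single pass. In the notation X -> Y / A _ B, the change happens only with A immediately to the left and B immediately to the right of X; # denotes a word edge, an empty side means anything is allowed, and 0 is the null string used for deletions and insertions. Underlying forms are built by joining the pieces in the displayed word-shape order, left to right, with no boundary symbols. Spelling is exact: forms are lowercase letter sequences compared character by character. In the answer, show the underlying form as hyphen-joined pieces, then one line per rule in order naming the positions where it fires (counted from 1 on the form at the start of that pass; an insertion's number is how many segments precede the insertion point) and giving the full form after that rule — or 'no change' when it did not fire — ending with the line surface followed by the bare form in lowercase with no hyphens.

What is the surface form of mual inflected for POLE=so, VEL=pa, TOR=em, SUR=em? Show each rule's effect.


underlying: ve-mual-re-t-i
1. f -> v, k -> g, p -> b, s -> z, t -> d / V _ V: fires at position(s) 9: vemualredi
surface: vemualredi


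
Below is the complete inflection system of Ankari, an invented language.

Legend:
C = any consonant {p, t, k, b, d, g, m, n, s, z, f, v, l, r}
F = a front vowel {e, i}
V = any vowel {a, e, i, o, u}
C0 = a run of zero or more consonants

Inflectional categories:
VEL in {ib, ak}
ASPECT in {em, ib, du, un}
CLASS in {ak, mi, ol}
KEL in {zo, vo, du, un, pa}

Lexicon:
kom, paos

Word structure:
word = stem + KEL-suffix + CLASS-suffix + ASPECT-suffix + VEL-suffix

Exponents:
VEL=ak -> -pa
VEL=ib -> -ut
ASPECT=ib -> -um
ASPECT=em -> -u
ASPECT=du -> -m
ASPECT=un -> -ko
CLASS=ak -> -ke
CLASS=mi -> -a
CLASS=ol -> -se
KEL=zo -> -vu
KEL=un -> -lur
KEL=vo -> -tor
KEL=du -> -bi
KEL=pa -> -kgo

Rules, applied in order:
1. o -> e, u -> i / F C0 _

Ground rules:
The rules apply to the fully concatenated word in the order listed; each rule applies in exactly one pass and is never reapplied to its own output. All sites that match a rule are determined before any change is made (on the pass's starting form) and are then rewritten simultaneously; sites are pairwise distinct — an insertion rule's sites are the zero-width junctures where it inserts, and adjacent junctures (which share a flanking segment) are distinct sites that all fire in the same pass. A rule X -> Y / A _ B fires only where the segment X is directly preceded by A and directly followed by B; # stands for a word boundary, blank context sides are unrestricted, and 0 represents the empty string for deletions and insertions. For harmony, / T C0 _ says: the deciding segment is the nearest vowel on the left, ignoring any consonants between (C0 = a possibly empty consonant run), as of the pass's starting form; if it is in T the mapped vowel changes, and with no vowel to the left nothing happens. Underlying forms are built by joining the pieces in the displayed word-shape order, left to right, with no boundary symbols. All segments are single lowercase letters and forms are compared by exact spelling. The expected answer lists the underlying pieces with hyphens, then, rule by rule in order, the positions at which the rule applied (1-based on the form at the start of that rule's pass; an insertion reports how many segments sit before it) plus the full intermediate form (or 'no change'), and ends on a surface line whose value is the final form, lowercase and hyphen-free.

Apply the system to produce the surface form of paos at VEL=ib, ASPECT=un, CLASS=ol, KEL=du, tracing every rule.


underlying: paos-bi-se-ko-ut
1. o -> e, u -> i / F C0 _: fires at position(s) 10: paosbisekeut
surface: paosbisekeut


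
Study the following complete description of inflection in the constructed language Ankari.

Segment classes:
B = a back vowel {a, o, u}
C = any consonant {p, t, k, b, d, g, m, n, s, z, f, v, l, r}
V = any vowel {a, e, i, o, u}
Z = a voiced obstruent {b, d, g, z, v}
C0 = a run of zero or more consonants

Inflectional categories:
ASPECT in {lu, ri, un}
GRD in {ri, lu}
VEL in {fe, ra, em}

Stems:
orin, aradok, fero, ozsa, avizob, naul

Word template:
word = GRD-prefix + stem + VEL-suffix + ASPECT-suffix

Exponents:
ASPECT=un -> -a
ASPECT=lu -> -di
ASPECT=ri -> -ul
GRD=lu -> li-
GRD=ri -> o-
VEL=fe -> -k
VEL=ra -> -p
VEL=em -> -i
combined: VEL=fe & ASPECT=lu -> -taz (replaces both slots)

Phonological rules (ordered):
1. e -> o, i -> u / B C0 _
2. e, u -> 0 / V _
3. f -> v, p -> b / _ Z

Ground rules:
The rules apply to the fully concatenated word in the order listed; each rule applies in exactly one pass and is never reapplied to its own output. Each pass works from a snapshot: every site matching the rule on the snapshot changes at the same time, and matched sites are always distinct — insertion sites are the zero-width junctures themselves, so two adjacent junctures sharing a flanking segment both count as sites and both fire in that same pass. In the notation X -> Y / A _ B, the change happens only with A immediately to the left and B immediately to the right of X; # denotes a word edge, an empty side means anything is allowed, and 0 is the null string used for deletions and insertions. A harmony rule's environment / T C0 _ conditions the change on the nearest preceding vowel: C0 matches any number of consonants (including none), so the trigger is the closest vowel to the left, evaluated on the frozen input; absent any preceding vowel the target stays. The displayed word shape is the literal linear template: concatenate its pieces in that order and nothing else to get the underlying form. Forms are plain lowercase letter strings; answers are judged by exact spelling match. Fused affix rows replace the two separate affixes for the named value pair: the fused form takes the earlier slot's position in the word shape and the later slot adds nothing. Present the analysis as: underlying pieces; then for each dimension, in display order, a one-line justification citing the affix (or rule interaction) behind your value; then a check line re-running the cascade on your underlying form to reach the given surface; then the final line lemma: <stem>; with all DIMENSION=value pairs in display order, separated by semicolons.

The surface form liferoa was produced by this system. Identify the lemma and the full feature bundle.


underlying: li-fero-i-a
ASPECT=un - signalled by the affix -a
GRD=lu - signalled by the affix li-
VEL=em - signalled by the affix -i
check: liferoia -> liferoua -> liferoa -> liferoa
lemma: fero; ASPECT=un; GRD=lu; VEL=em


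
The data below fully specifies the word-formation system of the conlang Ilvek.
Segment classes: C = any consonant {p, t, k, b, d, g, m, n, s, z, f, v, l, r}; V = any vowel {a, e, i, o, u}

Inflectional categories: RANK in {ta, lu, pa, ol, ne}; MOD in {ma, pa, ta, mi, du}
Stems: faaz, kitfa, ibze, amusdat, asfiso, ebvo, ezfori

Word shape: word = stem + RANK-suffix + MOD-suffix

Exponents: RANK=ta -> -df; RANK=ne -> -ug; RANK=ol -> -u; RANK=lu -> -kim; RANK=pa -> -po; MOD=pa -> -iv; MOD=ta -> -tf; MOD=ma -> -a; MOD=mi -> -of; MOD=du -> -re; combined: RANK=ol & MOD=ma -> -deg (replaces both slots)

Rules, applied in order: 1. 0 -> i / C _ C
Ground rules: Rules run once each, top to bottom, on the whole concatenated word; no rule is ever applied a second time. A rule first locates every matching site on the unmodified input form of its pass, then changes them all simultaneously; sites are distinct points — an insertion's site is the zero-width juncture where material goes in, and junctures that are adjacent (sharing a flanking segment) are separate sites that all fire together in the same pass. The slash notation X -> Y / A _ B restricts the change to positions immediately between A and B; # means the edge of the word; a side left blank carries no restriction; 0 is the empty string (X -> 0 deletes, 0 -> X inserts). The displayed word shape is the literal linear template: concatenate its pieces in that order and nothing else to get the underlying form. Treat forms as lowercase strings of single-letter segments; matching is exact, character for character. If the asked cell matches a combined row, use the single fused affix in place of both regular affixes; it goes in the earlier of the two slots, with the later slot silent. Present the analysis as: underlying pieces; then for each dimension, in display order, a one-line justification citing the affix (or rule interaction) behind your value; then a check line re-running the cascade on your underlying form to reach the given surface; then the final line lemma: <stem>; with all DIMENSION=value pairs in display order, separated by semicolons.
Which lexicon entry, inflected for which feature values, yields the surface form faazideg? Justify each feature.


underlying: faaz-deg
RANK=ol - signalled by the combined affix row
MOD=ma - signalled by the combined affix row
check: faazdeg -> faazideg
lemma: faaz; RANK=ol; MOD=ma


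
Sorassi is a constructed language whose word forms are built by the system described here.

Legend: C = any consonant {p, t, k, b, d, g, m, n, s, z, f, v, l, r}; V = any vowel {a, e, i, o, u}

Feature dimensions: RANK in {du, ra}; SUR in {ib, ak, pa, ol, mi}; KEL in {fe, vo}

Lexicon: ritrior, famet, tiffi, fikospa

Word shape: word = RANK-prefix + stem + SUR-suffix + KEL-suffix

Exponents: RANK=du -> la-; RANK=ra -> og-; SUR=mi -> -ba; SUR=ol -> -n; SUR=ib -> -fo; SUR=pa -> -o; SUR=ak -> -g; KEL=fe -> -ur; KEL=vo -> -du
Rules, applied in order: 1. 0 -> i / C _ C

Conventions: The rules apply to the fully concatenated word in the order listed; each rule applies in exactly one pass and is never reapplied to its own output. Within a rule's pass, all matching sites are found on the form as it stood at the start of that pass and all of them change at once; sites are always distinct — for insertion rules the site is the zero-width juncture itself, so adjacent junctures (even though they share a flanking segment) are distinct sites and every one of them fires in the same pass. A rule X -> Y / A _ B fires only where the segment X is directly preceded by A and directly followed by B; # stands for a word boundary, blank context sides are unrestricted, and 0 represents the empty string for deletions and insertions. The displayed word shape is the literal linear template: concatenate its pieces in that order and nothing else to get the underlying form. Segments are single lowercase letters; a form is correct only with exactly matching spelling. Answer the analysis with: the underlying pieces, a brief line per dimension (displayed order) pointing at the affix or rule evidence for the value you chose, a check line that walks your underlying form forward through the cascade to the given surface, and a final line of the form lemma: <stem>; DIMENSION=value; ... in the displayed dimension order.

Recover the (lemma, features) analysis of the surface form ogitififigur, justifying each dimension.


underlying: og-tiffi-g-ur
RANK=ra - signalled by the affix og-
SUR=ak - signalled by the affix -g
KEL=fe - signalled by the affix -ur
check: ogtiffigur -> ogitififigur
lemma: tiffi; RANK=ra; SUR=ak; KEL=fe


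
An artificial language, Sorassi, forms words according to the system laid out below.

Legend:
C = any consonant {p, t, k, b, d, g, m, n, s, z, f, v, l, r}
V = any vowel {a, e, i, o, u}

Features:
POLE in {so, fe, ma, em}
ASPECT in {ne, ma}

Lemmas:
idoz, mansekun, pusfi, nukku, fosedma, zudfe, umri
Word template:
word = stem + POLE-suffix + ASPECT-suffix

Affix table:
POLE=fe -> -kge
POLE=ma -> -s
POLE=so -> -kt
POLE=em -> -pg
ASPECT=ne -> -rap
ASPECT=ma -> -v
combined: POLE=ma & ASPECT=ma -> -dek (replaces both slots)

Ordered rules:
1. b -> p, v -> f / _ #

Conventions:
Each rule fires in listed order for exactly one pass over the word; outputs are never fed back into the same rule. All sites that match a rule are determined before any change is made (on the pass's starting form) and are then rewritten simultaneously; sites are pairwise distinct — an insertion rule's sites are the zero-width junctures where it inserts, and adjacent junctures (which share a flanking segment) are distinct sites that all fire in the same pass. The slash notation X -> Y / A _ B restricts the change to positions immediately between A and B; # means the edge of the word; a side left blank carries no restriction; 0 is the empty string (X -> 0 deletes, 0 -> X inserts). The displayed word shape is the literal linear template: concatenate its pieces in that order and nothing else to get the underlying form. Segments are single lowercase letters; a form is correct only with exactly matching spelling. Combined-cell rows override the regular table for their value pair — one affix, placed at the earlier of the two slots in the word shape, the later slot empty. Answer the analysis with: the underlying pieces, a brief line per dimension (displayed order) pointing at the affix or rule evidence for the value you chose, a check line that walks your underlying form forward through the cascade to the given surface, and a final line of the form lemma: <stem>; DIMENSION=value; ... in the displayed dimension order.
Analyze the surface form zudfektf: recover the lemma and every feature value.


underlying: zudfe-kt-v
POLE=so - signalled by the affix -kt
ASPECT=ma - signalled by the affix -v
check: zudfektv -> zudfektf
lemma: zudfe; POLE=so; ASPECT=ma


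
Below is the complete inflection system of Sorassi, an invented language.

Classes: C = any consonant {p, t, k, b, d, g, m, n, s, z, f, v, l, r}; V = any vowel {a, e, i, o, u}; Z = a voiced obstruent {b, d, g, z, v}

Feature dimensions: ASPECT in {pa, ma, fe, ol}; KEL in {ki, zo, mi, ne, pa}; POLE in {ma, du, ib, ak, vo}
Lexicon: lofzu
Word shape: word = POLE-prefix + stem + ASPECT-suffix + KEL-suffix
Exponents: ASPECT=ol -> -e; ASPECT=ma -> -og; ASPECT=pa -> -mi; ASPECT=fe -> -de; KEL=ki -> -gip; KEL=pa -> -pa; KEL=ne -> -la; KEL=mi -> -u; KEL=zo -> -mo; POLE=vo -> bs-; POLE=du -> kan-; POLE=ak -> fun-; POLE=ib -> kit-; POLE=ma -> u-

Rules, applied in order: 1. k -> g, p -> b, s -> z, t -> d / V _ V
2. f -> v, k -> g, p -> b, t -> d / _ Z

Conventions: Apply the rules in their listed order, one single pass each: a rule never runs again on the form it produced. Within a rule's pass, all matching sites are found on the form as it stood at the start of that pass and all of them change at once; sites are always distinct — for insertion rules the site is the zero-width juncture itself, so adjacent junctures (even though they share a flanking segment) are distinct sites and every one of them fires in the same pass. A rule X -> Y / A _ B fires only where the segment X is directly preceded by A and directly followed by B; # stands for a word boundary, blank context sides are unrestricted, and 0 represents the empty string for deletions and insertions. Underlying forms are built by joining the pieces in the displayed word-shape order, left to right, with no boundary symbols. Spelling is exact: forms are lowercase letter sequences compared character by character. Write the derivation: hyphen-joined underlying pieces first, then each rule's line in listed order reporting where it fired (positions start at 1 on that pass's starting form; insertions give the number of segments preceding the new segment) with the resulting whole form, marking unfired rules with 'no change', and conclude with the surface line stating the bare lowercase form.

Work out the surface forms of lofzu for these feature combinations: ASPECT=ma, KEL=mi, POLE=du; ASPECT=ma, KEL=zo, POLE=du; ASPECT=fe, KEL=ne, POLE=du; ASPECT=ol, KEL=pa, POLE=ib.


cell ASPECT=ma, KEL=mi, POLE=du:
underlying: kan-lofzu-og-u
1. k -> g, p -> b, s -> z, t -> d / V _ V: no change
2. f -> v, k -> g, p -> b, t -> d / _ Z: fires at position(s) 6: kanlovzuogu
surface: kanlovzuogu

cell ASPECT=ma, KEL=zo, POLE=du:
underlying: kan-lofzu-og-mo
1. k -> g, p -> b, s -> z, t -> d / V _ V: no change
2. f -> v, k -> g, p -> b, t -> d / _ Z: fires at position(s) 6: kanlovzuogmo
surface: kanlovzuogmo

cell ASPECT=fe, KEL=ne, POLE=du:
underlying: kan-lofzu-de-la
1. k -> g, p -> b, s -> z, t -> d / V _ V: no change
2. f -> v, k -> g, p -> b, t -> d / _ Z: fires at position(s) 6: kanlovzudela
surface: kanlovzudela

cell ASPECT=ol, KEL=pa, POLE=ib:
underlying: kit-lofzu-e-pa
1. k -> g, p -> b, s -> z, t -> d / V _ V: fires at position(s) 10: kitlofzueba
2. f -> v, k -> g, p -> b, t -> d / _ Z: fires at position(s) 6: kitlovzueba
surface: kitlovzueba


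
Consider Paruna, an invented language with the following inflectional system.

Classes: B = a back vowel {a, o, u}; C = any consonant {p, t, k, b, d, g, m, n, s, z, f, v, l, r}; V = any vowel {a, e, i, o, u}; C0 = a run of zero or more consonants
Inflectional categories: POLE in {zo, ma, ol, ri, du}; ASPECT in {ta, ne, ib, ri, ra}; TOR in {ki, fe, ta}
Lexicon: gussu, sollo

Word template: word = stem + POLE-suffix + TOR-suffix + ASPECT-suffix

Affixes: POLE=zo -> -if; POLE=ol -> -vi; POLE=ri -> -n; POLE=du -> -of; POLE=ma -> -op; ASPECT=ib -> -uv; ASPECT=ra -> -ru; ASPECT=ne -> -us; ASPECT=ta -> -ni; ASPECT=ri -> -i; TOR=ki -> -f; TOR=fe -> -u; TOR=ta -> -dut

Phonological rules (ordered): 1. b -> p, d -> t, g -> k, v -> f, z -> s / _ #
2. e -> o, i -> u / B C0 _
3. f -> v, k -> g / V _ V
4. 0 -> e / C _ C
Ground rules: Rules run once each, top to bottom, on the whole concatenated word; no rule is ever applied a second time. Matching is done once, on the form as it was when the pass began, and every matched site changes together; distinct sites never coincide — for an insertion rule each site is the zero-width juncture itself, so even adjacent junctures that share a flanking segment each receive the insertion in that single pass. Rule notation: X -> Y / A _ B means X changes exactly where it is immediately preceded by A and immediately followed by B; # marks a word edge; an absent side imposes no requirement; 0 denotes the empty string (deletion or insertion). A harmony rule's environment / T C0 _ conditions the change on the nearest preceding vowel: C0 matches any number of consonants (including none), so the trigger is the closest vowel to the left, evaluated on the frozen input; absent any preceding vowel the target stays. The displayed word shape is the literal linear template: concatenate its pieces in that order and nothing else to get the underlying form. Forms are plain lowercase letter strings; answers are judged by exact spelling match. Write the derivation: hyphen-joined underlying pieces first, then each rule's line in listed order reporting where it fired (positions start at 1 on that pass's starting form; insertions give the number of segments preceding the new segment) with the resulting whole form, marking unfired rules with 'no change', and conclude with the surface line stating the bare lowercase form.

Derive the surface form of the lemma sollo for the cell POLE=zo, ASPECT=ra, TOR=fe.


underlying: sollo-if-u-ru
1. b -> p, d -> t, g -> k, v -> f, z -> s / _ #: no change
2. e -> o, i -> u / B C0 _: fires at position(s) 6: solloufuru
3. f -> v, k -> g / V _ V: fires at position(s) 7: sollouvuru
4. 0 -> e / C _ C: inserts after position(s) 3: solelouvuru
surface: solelouvuru
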